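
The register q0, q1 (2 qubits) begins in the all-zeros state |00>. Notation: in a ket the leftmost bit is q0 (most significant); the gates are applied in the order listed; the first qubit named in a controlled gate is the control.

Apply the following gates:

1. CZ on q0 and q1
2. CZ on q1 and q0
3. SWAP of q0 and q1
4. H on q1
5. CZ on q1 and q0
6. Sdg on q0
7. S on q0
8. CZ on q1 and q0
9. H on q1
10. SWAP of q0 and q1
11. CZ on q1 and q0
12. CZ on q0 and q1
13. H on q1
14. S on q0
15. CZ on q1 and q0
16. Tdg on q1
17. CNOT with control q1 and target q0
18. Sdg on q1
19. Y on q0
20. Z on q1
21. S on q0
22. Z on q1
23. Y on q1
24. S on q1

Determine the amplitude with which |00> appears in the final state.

|00> carries amplitude sqrt(2)*exp(I*pi/4)/2 in the final state. Key observation: steps 3-10 multiply out to the identity, so the circuit reduces to the remaining gates.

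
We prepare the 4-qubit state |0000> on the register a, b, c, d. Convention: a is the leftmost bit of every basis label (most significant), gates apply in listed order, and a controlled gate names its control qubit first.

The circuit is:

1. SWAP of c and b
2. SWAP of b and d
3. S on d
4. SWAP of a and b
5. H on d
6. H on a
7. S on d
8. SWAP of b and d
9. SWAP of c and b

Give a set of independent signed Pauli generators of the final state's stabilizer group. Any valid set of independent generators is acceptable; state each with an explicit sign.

The stabilizer group can be generated by +XIII, +IIYI, +IZII, +IIIZ, among other valid generating sets.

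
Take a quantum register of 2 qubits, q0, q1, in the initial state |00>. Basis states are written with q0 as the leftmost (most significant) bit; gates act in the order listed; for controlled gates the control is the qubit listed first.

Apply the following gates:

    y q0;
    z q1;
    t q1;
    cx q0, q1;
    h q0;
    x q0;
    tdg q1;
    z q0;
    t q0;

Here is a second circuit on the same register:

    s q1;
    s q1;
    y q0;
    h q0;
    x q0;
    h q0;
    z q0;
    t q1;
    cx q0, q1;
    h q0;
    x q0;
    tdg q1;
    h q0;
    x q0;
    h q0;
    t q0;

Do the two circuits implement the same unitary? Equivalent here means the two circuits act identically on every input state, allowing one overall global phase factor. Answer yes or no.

Yes, they are equivalent — the unitaries differ by at most a global phase.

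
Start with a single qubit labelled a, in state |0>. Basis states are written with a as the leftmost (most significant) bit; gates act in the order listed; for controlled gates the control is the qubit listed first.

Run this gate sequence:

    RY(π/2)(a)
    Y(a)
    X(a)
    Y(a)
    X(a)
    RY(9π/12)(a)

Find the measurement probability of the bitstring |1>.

The probability of measuring |1> is sqrt(2)/4 + 1/2.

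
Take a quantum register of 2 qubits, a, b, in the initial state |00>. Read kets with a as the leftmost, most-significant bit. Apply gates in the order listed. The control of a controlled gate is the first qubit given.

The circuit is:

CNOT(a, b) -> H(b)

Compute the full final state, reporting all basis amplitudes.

After the circuit, the state carries amplitude sqrt(2)/2 on |00>, sqrt(2)/2 on |01>, 0 on |10>, 0 on |11>.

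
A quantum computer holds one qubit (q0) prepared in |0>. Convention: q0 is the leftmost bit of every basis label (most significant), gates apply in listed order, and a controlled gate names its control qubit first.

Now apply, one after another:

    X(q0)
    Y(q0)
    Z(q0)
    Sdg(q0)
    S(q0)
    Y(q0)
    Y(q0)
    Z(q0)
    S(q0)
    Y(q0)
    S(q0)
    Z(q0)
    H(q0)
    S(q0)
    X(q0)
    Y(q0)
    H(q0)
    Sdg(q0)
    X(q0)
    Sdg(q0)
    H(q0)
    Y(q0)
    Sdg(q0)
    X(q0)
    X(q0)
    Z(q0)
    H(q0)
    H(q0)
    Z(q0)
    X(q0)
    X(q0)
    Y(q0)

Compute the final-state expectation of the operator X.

The observable X averages to 1. Key observation: steps 24-31 multiply out to the identity, so the circuit reduces to the remaining gates.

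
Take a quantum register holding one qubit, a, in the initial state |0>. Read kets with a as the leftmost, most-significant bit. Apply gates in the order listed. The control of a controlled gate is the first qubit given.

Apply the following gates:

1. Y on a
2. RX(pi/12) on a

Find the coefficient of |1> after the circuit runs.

The amplitude on |1> is I*sqrt(2 - sqrt(2))/4 + I*sqrt(3*sqrt(2) + 6)/4.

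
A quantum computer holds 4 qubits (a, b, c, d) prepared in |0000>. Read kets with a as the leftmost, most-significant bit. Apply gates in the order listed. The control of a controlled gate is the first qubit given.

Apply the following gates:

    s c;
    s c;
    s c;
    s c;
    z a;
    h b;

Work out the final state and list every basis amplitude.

After the circuit, the state carries amplitude sqrt(2)/2 on |0000>, sqrt(2)/2 on |0100>, and 0 on every other basis state. Key observation: gates 1-4 undo each other exactly, leaving only the rest of the circuit to track.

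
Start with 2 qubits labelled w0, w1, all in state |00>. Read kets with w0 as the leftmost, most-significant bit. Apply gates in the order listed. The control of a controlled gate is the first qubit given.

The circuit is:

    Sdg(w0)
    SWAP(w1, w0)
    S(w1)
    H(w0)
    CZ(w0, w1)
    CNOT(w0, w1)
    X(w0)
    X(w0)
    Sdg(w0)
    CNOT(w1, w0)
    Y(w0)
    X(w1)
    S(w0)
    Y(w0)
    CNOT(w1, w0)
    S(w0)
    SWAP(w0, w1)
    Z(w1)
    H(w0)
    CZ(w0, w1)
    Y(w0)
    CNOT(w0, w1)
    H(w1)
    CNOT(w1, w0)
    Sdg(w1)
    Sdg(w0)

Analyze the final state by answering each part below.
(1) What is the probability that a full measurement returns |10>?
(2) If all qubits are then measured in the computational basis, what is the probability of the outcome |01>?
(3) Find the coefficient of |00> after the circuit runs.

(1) Outcome |10> occurs with probability 1/2.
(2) The probability of measuring |01> is 0.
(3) The amplitude on |00> is -sqrt(2)*I/2.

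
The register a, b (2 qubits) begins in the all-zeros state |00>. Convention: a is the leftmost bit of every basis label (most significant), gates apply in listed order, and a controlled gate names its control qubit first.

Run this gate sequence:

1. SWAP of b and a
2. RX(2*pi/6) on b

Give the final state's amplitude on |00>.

The amplitude on |00> is sqrt(3)/2.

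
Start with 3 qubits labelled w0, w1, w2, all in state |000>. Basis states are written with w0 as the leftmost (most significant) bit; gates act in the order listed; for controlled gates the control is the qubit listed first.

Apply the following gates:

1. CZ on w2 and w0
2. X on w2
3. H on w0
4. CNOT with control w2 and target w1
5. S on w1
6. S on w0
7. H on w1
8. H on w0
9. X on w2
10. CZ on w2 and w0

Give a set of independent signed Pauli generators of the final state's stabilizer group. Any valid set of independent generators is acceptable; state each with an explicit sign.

The final state is stabilized by the group generated by -YII, -IXI, +IIZ; other independent generating sets are equally valid.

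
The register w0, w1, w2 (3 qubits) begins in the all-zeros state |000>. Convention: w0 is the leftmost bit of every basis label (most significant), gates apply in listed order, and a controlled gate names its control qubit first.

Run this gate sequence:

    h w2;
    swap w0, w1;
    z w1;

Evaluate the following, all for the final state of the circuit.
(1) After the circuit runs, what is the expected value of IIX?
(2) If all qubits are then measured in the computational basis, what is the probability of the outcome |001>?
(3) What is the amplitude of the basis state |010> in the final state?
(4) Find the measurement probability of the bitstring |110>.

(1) The observable IIX averages to 1.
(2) Outcome |001> occurs with probability 1/2.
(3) The final state's coefficient on |010> equals 0.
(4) A full measurement returns |110> with probability 0.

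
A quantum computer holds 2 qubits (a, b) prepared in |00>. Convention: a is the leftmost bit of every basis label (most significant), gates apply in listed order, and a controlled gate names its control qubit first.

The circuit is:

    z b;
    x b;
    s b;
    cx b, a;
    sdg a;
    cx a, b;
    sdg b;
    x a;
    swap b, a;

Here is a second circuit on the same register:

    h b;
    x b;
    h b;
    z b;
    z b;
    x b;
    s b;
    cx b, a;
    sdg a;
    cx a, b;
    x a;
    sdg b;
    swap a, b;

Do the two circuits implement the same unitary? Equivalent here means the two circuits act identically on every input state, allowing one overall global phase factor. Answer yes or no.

Yes: on every input state the two circuits agree up to one overall phase factor.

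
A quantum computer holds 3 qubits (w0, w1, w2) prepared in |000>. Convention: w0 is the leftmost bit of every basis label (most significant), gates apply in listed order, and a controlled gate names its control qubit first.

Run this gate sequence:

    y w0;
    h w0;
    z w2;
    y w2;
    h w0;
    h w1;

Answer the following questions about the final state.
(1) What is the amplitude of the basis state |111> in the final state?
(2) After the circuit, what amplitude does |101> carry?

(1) The amplitude on |111> is -sqrt(2)/2.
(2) |101> carries amplitude -sqrt(2)/2 in the final state.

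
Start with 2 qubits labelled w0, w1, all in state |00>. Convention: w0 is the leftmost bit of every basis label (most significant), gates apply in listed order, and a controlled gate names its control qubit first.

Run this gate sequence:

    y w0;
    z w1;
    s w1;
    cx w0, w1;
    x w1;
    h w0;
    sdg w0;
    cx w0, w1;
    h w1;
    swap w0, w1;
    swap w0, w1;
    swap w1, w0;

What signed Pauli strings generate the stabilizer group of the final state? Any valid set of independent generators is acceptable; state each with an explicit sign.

One valid set of independent stabilizer generators is +XZ, +ZY (any independent generating set of the same group is equally correct).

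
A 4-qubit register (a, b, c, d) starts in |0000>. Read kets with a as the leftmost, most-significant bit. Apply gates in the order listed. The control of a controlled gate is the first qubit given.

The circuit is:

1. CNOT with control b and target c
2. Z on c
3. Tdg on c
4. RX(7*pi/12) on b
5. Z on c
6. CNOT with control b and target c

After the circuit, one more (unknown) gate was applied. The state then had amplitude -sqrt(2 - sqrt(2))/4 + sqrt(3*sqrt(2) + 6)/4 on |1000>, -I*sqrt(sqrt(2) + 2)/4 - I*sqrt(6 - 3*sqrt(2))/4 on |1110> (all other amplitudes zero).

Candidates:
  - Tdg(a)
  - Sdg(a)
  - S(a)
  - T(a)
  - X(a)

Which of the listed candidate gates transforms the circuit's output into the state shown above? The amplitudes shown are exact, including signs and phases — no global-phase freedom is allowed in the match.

The applied gate was X(a).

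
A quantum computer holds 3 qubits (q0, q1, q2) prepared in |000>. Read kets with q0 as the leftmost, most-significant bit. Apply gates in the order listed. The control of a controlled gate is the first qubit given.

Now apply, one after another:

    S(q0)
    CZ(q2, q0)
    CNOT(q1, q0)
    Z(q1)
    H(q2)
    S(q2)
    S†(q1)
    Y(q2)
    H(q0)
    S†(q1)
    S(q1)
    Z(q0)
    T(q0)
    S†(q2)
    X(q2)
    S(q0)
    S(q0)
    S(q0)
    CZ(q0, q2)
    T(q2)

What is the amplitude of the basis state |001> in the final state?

The amplitude on |001> is exp(I*pi/4)/2.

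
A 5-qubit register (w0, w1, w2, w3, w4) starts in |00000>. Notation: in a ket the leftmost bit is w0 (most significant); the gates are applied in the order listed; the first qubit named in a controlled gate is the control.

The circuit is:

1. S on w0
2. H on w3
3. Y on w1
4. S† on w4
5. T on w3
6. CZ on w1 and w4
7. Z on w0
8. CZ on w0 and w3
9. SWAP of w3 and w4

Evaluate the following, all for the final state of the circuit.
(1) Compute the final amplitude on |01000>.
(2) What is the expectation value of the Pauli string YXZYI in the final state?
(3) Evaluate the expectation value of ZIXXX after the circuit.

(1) |01000> carries amplitude sqrt(2)*I/2 in the final state.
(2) The expectation value of YXZYI is 0.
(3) In the final state, ZIXXX has expectation 0.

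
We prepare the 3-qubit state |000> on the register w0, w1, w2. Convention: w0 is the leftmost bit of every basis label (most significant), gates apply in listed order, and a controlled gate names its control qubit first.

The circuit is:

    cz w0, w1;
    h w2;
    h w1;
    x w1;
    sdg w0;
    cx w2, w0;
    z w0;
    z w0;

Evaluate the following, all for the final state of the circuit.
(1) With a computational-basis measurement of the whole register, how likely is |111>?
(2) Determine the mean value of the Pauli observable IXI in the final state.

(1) The probability of measuring |111> is 1/4.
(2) In the final state, IXI has expectation 1.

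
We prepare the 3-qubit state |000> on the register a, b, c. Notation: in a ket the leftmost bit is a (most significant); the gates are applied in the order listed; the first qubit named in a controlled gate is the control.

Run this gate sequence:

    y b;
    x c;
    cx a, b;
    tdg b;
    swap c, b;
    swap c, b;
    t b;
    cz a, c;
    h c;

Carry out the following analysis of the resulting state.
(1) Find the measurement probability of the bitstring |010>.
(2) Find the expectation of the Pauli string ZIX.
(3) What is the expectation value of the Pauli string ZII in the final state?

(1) A full measurement returns |010> with probability 1/2. Key observation: the block from step 4 through step 7 cancels to the identity and can be dropped.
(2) The expectation value of ZIX is -1.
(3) In the final state, ZII has expectation 1.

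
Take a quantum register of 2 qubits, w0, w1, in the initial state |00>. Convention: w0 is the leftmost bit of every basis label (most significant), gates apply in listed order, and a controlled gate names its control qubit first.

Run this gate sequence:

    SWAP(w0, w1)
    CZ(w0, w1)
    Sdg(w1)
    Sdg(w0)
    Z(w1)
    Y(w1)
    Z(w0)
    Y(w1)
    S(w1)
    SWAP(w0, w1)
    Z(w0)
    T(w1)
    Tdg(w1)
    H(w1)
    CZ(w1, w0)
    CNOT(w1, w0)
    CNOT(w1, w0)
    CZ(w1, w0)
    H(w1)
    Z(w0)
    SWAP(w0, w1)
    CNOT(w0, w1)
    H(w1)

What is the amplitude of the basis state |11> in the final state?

The amplitude on |11> is 0. Key observation: the block from step 14 through step 19 cancels to the identity and can be dropped.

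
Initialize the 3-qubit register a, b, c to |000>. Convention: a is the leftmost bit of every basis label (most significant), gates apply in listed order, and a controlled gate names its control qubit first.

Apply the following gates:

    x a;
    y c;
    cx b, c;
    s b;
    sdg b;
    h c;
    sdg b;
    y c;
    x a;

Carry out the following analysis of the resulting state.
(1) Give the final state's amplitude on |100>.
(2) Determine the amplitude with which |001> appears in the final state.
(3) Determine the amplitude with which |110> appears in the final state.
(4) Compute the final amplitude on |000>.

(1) The amplitude on |100> is 0.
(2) The amplitude on |001> is -sqrt(2)/2.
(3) |110> carries amplitude 0 in the final state.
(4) |000> carries amplitude -sqrt(2)/2 in the final state.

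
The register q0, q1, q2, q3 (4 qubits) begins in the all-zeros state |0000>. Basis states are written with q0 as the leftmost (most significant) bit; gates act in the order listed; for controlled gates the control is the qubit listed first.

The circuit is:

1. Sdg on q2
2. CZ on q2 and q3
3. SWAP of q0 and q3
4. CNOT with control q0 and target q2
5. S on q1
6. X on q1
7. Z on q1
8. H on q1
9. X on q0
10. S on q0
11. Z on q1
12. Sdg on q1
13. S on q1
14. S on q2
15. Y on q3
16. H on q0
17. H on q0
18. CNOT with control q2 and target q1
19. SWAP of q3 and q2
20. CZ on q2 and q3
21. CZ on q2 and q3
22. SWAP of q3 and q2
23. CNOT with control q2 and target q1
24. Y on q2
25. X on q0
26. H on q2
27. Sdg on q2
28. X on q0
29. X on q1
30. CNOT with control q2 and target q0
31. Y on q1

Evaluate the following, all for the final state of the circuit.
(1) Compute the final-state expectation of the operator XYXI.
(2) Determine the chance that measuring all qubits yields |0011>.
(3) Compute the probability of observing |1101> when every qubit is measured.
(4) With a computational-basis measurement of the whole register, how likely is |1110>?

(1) In the final state, XYXI has expectation 0. Key observation: the block from step 18 through step 23 cancels to the identity and can be dropped.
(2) The probability of measuring |0011> is 1/4.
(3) A full measurement returns |1101> with probability 1/4.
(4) The probability of measuring |1110> is 0.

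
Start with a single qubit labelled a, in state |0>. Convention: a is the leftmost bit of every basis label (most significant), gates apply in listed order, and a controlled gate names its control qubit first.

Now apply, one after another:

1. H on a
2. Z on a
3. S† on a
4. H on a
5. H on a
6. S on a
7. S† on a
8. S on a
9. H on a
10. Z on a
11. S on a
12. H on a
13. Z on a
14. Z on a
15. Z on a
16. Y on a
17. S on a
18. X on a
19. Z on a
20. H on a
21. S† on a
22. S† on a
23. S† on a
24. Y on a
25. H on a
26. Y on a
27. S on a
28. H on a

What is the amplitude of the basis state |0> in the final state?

The final state's coefficient on |0> equals 1/2 - I/2. Key observation: the block from step 3 through step 6 cancels to the identity and can be dropped.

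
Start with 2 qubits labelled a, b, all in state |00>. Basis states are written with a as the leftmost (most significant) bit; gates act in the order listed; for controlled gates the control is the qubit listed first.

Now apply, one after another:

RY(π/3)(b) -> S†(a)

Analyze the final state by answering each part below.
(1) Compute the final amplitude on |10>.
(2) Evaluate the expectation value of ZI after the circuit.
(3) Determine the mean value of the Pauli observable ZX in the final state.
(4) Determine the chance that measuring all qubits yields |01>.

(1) |10> carries amplitude 0 in the final state.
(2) The observable ZI averages to 1.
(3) The observable ZX averages to sqrt(3)/2.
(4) A full measurement returns |01> with probability 1/4.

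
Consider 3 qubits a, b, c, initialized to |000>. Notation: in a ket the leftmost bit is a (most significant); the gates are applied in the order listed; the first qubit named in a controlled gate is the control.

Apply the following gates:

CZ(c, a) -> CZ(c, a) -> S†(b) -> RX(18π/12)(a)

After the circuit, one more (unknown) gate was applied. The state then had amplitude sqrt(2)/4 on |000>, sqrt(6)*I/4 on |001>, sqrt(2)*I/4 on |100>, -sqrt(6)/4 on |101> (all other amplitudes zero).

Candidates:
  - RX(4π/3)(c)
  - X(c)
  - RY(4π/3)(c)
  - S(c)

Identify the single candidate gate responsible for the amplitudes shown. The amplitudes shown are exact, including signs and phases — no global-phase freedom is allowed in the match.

It was RX(4π/3)(c) that produced the state shown. Key observation: the block from step 1 through step 2 cancels to the identity and can be dropped.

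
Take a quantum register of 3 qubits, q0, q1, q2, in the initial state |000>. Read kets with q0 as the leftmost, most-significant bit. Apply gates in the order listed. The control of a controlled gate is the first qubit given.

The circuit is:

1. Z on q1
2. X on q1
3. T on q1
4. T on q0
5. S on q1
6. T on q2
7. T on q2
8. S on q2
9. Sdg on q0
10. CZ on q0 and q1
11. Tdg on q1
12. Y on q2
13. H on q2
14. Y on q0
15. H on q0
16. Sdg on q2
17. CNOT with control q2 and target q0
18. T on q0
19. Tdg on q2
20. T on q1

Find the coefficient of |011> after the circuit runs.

The amplitude on |011> is -1/2.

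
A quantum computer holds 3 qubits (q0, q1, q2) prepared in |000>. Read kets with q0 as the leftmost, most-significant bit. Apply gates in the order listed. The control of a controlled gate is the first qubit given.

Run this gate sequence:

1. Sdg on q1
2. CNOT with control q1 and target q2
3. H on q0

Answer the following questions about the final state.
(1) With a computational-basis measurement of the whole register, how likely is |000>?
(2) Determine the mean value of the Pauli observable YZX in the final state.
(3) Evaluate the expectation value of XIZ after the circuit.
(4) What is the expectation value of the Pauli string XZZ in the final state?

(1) A full measurement returns |000> with probability 1/2.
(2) The observable YZX averages to 0.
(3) The expectation value of XIZ is 1.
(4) The expectation value of XZZ is 1.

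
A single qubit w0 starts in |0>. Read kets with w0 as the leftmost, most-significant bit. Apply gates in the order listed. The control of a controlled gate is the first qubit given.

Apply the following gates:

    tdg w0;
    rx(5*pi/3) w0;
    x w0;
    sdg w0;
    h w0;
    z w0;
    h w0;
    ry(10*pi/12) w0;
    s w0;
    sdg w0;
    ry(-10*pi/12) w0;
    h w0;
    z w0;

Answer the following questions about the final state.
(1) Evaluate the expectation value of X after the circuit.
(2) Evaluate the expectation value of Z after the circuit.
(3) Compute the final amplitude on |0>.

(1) The expectation value of X is -1/2. Key observation: steps 6-13 multiply out to the identity, so the circuit reduces to the remaining gates.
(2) The expectation value of Z is -sqrt(3)/2.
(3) |0> carries amplitude I*(-sqrt(2) + sqrt(6))/4 in the final state.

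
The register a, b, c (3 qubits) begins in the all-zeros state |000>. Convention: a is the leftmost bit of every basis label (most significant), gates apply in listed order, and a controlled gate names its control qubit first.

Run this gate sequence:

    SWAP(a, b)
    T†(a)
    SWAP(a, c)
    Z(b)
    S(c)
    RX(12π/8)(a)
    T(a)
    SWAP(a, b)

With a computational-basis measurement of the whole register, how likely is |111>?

Outcome |111> occurs with probability 0.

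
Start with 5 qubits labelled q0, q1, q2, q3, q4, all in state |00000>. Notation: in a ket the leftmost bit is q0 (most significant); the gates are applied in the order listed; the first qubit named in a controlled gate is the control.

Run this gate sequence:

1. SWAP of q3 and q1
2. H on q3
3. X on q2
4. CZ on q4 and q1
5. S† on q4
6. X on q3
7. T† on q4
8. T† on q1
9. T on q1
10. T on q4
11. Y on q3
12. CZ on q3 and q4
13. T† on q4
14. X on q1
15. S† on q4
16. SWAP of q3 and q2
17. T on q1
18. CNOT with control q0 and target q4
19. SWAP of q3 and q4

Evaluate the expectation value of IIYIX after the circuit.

In the final state, IIYIX has expectation 0. Key observation: gates 7-10 undo each other exactly, leaving only the rest of the circuit to track.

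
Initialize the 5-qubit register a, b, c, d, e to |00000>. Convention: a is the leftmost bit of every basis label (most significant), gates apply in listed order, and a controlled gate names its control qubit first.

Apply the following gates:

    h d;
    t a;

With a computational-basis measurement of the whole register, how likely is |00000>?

The probability of measuring |00000> is 1/2.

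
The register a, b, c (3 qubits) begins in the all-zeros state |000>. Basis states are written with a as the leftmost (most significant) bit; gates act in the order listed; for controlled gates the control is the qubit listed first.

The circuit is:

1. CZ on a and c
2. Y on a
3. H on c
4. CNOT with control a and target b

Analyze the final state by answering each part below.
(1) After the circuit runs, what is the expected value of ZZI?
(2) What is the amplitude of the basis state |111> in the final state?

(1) The observable ZZI averages to 1.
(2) |111> carries amplitude sqrt(2)*I/2 in the final state.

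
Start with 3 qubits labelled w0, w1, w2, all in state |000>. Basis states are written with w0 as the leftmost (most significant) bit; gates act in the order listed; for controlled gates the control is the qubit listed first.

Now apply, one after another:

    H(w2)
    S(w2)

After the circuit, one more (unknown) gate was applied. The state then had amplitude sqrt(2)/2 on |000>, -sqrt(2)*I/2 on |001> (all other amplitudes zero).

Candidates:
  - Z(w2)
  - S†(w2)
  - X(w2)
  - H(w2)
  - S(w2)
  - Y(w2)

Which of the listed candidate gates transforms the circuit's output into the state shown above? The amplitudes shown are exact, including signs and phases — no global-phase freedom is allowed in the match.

The unique candidate consistent with the amplitudes is Z(w2).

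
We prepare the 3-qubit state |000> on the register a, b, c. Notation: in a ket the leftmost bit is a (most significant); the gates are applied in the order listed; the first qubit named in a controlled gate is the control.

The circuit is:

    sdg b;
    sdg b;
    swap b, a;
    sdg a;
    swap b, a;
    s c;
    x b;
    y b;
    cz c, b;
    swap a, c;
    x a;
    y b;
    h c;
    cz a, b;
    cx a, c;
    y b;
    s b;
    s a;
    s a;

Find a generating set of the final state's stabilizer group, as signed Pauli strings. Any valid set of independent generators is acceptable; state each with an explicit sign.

The stabilizer group can be generated by +IIX, -ZII, +IZI, among other valid generating sets.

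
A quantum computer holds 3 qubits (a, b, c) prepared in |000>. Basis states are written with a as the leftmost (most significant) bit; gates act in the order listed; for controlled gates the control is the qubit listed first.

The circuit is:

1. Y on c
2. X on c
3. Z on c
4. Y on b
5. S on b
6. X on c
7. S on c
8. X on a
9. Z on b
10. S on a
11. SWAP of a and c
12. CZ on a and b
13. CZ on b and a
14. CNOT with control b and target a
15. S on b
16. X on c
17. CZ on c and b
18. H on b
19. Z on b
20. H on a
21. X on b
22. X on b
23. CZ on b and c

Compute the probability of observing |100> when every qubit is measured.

A full measurement returns |100> with probability 1/4.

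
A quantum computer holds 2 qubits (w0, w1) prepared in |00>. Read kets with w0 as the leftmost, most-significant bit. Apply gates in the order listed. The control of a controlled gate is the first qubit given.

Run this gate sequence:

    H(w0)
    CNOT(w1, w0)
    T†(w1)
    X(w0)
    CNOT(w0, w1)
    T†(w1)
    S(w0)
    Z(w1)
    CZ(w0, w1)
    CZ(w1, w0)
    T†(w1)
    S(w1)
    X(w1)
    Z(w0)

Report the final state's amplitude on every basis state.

The resulting statevector has amplitude 0 on |00>, sqrt(2)/2 on |01>, sqrt(2)*I/2 on |10>, 0 on |11>.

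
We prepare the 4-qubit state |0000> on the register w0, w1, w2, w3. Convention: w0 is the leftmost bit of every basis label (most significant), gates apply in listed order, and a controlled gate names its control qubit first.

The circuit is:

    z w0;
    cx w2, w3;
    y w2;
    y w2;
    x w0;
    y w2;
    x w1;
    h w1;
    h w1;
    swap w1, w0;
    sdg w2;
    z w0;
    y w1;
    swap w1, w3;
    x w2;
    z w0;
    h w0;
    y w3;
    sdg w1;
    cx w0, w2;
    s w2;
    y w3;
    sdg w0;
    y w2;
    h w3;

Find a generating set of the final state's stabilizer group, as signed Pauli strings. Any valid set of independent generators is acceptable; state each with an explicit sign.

One valid set of independent stabilizer generators is +XIXI, +IIIX, -ZIZI, +IZII (any independent generating set of the same group is equally correct). Key observation: steps 8-9 multiply out to the identity, so the circuit reduces to the remaining gates.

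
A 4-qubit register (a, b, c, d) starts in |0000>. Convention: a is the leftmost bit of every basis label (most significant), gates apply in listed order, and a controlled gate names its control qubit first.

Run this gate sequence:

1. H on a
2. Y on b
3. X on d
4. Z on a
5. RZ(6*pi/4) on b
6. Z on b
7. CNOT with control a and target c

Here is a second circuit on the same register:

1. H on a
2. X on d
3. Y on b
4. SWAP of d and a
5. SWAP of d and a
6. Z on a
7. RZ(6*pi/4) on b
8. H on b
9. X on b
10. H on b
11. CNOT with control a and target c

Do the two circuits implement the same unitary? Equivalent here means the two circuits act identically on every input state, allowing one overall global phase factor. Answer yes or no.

Yes: on every input state the two circuits agree up to one overall phase factor.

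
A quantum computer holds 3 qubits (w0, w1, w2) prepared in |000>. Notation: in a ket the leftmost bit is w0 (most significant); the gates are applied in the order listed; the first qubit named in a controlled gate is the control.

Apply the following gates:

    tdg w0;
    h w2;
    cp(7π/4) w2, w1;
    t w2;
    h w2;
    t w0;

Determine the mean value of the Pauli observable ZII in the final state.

In the final state, ZII has expectation 1.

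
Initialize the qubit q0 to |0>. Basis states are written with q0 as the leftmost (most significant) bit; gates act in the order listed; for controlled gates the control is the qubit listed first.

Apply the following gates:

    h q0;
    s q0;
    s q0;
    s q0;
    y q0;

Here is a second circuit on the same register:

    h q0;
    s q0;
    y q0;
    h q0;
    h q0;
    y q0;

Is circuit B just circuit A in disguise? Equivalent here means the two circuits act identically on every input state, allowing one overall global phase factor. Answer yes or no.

No: there is an input state on which the two circuits produce genuinely different outputs (not merely differing by a phase).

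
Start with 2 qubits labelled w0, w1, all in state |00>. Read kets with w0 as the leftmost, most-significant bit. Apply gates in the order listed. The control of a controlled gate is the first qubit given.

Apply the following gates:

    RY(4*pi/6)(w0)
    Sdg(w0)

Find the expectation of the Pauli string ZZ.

The observable ZZ averages to -1/2.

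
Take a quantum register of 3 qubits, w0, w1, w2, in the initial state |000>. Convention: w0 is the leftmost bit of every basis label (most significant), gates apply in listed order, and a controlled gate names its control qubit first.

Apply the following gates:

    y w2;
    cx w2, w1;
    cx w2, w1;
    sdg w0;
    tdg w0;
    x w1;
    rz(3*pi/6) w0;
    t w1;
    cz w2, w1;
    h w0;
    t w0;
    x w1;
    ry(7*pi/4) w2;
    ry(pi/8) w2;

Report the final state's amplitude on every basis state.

After the circuit, the state carries amplitude -sqrt(2)*I*sqrt(sqrt(2)/4 + 1/2)*sin(pi/16)/2 + sqrt(2)*I*sqrt(1/2 - sqrt(2)/4)*cos(pi/16)/2 on |000>, sqrt(2)*I*sqrt(1/2 - sqrt(2)/4)*sin(pi/16)/2 + sqrt(2)*I*sqrt(sqrt(2)/4 + 1/2)*cos(pi/16)/2 on |001>, 0 on |010>, 0 on |011>, -sqrt(2)*I*sqrt(sqrt(2)/4 + 1/2)*exp(I*pi/4)*sin(pi/16)/2 + sqrt(2)*I*sqrt(1/2 - sqrt(2)/4)*exp(I*pi/4)*cos(pi/16)/2 on |100>, sqrt(2)*I*sqrt(1/2 - sqrt(2)/4)*exp(I*pi/4)*sin(pi/16)/2 + sqrt(2)*I*sqrt(sqrt(2)/4 + 1/2)*exp(I*pi/4)*cos(pi/16)/2 on |101>, 0 on |110>, 0 on |111>. Key observation: gates 2-3 undo each other exactly, leaving only the rest of the circuit to track.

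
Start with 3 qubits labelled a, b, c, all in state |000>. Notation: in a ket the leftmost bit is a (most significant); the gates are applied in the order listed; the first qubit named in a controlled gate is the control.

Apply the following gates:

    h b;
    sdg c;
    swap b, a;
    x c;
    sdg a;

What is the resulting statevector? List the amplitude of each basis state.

The resulting statevector has amplitude sqrt(2)/2 on |001>, -sqrt(2)*I/2 on |101>, and 0 on every other basis state.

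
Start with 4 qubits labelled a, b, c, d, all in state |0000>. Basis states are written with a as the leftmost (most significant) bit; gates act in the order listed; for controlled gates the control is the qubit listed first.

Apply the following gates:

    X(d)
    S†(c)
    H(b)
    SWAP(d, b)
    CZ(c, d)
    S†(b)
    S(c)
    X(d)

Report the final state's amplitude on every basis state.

The resulting statevector has amplitude -sqrt(2)*I/2 on |0100>, -sqrt(2)*I/2 on |0101>, and 0 on every other basis state.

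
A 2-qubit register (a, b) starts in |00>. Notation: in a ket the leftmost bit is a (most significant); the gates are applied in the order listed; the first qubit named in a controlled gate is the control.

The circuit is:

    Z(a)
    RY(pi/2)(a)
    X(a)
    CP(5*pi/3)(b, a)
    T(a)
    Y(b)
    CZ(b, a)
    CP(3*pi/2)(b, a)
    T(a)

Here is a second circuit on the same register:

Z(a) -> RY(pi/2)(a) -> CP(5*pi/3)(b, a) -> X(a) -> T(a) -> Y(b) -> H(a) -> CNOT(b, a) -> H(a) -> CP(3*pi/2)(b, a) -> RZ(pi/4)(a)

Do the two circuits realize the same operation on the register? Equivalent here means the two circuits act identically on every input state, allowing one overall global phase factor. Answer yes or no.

No — the two circuits implement different unitaries, even allowing a global phase.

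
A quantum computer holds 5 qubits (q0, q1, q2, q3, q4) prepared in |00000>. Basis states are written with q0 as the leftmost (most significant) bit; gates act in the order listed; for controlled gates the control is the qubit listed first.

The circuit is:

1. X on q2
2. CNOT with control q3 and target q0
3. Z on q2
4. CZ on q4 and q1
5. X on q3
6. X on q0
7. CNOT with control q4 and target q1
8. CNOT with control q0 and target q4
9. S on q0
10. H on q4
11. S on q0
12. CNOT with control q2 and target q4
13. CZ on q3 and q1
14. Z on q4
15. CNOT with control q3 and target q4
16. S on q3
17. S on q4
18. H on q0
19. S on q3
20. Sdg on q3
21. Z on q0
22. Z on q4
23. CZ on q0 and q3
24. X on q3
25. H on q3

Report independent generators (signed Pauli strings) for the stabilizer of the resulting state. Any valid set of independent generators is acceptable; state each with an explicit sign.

The final state is stabilized by the group generated by -XIIII, +IIIXI, -IIIIY, +IZIII, -IIZII; other independent generating sets are equally valid.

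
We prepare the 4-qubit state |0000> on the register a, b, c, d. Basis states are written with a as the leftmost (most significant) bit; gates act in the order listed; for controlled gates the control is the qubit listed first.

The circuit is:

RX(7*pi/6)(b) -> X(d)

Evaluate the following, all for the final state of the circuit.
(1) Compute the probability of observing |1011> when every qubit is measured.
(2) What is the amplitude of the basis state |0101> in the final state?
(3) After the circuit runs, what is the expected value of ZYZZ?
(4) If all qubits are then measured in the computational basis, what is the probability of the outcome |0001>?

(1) A full measurement returns |1011> with probability 0.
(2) The amplitude on |0101> is I*(-sqrt(6) - sqrt(2))/4.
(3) The observable ZYZZ averages to -1/2.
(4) Outcome |0001> occurs with probability 1/2 - sqrt(3)/4.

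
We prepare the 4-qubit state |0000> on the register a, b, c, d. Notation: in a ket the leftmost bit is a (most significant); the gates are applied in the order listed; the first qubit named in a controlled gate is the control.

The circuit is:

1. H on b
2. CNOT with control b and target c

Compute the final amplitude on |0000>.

|0000> carries amplitude sqrt(2)/2 in the final state.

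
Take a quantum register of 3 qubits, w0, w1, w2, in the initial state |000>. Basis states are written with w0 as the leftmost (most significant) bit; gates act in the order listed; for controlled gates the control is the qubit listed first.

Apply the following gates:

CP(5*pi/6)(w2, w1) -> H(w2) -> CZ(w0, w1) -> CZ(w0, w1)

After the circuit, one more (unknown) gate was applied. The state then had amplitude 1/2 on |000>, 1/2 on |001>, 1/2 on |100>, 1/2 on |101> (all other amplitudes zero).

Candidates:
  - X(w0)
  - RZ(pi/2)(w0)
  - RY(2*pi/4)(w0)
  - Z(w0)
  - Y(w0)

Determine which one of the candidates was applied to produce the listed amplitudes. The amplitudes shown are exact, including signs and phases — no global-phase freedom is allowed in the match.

The applied gate was RY(2*pi/4)(w0). Key observation: steps 3-4 multiply out to the identity, so the circuit reduces to the remaining gates.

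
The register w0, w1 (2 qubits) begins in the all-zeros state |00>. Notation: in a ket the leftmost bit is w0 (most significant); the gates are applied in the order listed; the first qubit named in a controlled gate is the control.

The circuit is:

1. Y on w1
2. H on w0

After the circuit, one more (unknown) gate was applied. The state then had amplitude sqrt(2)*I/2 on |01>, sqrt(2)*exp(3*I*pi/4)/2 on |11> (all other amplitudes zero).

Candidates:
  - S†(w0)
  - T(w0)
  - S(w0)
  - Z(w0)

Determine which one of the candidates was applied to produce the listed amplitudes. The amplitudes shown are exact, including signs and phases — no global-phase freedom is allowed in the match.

The applied gate was T(w0).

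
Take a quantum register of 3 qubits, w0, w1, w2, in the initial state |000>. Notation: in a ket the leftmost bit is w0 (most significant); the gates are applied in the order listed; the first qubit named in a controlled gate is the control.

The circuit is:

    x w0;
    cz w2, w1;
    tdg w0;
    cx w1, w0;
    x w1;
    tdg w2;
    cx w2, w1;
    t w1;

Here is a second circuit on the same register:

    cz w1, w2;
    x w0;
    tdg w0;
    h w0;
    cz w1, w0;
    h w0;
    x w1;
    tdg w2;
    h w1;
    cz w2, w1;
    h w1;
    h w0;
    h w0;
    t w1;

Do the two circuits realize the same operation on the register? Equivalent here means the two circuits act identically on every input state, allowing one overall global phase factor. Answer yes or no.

Yes, they are equivalent — the unitaries differ by at most a global phase.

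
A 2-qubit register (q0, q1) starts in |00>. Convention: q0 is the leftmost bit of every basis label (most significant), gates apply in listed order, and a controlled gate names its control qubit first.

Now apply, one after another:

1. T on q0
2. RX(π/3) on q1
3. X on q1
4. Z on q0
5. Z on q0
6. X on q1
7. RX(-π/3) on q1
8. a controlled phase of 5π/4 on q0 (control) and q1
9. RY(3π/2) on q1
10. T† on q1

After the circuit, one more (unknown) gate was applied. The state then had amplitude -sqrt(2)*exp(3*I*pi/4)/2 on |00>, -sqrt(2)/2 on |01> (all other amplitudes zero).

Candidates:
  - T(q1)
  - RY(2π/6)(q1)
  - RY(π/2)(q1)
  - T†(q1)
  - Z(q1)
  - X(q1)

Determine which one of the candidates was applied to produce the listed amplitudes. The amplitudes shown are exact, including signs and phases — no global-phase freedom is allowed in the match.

The applied gate was X(q1). Key observation: steps 2-7 multiply out to the identity, so the circuit reduces to the remaining gates.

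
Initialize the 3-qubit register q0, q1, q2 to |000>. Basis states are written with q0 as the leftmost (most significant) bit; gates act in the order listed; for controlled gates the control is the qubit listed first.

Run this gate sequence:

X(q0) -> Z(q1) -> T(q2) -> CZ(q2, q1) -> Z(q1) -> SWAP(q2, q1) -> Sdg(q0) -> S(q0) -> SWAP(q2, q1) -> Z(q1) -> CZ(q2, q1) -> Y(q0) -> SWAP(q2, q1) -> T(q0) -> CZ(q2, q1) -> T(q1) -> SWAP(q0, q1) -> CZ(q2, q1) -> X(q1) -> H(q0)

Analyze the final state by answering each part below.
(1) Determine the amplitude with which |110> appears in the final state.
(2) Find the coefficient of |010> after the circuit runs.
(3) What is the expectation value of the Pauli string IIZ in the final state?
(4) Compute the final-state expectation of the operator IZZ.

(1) |110> carries amplitude -sqrt(2)*I/2 in the final state. Key observation: steps 4-11 multiply out to the identity, so the circuit reduces to the remaining gates.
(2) |010> carries amplitude -sqrt(2)*I/2 in the final state.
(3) The observable IIZ averages to 1.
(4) The expectation value of IZZ is -1.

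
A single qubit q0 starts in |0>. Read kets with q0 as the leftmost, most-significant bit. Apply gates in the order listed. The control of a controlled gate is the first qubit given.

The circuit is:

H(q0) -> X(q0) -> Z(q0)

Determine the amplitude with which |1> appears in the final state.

The final state's coefficient on |1> equals -sqrt(2)/2.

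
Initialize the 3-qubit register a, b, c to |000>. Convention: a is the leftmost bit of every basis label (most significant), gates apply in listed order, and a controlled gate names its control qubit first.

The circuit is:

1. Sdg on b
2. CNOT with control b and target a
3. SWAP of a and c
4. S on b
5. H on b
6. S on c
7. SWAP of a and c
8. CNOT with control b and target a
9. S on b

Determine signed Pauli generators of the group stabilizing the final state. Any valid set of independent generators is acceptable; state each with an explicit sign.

The final state is stabilized by the group generated by +XYI, +ZZI, +IIZ; other independent generating sets are equally valid.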